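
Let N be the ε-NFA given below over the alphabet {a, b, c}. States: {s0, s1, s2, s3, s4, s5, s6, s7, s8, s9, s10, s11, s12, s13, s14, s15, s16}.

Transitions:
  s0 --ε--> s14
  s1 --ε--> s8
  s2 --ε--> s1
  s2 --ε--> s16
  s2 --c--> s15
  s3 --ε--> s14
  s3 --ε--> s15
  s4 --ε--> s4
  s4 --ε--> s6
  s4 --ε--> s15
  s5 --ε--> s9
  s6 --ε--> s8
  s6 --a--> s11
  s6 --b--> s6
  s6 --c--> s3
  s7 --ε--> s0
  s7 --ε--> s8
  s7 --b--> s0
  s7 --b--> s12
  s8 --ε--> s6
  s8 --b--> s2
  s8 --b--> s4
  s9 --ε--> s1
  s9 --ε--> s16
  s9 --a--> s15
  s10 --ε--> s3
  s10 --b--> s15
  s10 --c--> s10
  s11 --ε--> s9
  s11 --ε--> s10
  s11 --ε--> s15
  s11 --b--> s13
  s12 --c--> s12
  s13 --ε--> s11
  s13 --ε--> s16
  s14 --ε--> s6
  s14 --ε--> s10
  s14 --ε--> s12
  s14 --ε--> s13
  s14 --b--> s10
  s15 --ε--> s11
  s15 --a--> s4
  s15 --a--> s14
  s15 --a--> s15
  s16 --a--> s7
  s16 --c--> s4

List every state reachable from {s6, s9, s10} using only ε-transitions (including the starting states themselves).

{s1, s3, s6, s8, s9, s10, s11, s12, s13, s14, s15, s16}

Start with {s6, s9, s10}.
From s6 via ε: add s8.
From s9 via ε: add s1, s16.
From s10 via ε: add s3.
From s3 via ε: add s14, s15.
From s14 via ε: add s12, s13.
From s15 via ε: add s11.
No new states can be added; the closed set is {s1, s3, s6, s8, s9, s10, s11, s12, s13, s14, s15, s16}.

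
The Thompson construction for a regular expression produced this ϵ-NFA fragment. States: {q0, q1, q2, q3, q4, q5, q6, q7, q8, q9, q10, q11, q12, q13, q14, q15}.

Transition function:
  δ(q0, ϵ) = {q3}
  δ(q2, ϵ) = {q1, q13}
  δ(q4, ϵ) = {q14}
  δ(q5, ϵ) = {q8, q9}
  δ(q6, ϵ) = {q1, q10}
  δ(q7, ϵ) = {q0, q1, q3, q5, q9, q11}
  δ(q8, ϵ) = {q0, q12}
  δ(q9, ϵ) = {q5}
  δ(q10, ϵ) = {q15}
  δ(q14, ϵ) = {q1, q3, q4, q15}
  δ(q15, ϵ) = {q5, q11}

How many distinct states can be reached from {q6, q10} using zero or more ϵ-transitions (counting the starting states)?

Start with {q6, q10}.
From q6 via ϵ: add q1.
From q10 via ϵ: add q15.
From q15 via ϵ: add q5, q11.
From q5 via ϵ: add q8, q9.
From q8 via ϵ: add q0, q12.
From q0 via ϵ: add q3.
ϵ-closure = {q0, q1, q3, q5, q6, q8, q9, q10, q11, q12, q15}, which has 11 states.

11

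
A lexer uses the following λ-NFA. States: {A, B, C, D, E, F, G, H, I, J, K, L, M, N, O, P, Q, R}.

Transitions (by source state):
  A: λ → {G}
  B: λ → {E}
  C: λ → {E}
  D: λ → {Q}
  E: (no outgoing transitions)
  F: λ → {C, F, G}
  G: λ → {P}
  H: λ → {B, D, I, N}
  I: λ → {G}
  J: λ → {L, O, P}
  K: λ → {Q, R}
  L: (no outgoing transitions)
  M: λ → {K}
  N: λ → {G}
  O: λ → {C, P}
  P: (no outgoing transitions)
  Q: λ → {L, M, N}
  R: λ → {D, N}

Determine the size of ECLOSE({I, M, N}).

10

Start with {I, M, N}.
From I via λ: add G.
From M via λ: add K.
From G via λ: add P.
From K via λ: add Q, R.
From Q via λ: add L.
From R via λ: add D.
λ-closure = {D, G, I, K, L, M, N, P, Q, R}, which has 10 states.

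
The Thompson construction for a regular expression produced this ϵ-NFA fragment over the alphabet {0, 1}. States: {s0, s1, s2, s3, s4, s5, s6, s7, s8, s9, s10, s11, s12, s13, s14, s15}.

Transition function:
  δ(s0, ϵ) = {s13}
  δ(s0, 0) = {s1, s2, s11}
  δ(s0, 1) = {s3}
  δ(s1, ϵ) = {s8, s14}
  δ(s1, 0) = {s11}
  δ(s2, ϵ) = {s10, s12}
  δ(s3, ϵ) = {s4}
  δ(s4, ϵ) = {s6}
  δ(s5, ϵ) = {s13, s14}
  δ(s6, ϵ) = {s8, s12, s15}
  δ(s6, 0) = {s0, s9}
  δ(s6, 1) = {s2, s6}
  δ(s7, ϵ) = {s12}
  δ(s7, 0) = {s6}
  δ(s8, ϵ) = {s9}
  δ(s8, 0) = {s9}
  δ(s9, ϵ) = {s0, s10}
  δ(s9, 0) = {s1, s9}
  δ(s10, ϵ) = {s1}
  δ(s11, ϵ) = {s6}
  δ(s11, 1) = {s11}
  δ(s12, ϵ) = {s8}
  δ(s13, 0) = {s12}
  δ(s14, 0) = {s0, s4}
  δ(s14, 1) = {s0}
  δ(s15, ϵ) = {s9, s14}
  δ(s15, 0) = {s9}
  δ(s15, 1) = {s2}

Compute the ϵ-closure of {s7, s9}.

{s0, s1, s7, s8, s9, s10, s12, s13, s14}

Start with {s7, s9}.
From s7 via ϵ: add s12.
From s9 via ϵ: add s0, s10.
From s0 via ϵ: add s13.
From s10 via ϵ: add s1.
From s12 via ϵ: add s8.
From s1 via ϵ: add s14.
No new states can be added; the closed set is {s0, s1, s7, s8, s9, s10, s12, s13, s14}.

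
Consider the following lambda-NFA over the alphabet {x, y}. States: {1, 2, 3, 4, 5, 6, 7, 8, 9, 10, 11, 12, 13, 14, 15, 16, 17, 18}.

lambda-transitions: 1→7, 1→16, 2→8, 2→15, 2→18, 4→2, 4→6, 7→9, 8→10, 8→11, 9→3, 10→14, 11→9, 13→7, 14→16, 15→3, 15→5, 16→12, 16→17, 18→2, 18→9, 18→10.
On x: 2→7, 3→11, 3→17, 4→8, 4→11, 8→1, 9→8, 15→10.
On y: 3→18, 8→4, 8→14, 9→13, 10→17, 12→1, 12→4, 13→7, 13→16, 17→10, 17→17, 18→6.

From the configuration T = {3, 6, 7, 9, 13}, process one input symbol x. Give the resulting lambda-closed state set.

3 on x → {11, 17}.
9 on x → {8}.
No x-transition from 6, 7, 13.
Union after reading x: {8, 11, 17}.
Now take the lambda-closure:
From 8 via lambda: add 10.
From 11 via lambda: add 9.
From 9 via lambda: add 3.
From 10 via lambda: add 14.
From 14 via lambda: add 16.
From 16 via lambda: add 12.
No new states can be added; the closed set is {3, 8, 9, 10, 11, 12, 14, 16, 17}.

{3, 8, 9, 10, 11, 12, 14, 16, 17}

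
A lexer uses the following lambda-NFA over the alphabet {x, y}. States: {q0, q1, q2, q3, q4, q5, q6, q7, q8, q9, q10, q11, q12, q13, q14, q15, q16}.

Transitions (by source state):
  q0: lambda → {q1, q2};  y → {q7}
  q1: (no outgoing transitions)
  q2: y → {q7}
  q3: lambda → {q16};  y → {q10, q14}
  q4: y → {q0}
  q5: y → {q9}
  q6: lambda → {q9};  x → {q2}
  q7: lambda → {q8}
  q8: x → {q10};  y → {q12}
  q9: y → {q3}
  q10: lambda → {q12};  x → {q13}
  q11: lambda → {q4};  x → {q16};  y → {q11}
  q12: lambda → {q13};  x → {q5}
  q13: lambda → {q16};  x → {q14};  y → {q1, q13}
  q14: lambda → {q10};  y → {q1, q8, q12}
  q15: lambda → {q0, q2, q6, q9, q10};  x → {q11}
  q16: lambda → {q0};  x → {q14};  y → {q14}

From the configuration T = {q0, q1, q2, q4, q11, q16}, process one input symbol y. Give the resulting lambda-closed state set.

{q0, q1, q2, q4, q7, q8, q10, q11, q12, q13, q14, q16}

q0 on y → {q7}.
q2 on y → {q7}.
q4 on y → {q0}.
q11 on y → {q11}.
q16 on y → {q14}.
No y-transition from q1.
Union after reading y: {q0, q7, q11, q14}.
Now take the lambda-closure:
From q0 via lambda: add q1, q2.
From q7 via lambda: add q8.
From q11 via lambda: add q4.
From q14 via lambda: add q10.
From q10 via lambda: add q12.
From q12 via lambda: add q13.
From q13 via lambda: add q16.
No new states can be added; the closed set is {q0, q1, q2, q4, q7, q8, q10, q11, q12, q13, q14, q16}.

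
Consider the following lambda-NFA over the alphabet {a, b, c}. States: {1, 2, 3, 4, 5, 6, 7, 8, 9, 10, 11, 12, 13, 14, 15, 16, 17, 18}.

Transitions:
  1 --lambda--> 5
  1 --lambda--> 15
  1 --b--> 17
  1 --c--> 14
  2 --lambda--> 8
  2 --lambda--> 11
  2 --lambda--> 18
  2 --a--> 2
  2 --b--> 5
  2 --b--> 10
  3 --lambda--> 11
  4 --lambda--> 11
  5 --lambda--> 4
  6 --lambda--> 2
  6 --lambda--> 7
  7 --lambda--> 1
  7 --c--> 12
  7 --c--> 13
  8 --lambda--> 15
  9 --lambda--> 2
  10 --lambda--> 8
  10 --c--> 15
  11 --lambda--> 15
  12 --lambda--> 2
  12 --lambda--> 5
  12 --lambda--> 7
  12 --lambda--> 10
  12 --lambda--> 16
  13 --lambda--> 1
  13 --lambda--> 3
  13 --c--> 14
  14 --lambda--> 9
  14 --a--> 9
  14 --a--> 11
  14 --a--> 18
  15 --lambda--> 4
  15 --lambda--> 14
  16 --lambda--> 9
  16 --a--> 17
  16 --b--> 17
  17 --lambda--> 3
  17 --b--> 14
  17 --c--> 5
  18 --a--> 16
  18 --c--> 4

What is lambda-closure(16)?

Start with {16}.
From 16 via lambda: add 9.
From 9 via lambda: add 2.
From 2 via lambda: add 8, 11, 18.
From 8 via lambda: add 15.
From 15 via lambda: add 4, 14.
No new states can be added; the closed set is {2, 4, 8, 9, 11, 14, 15, 16, 18}.

{2, 4, 8, 9, 11, 14, 15, 16, 18}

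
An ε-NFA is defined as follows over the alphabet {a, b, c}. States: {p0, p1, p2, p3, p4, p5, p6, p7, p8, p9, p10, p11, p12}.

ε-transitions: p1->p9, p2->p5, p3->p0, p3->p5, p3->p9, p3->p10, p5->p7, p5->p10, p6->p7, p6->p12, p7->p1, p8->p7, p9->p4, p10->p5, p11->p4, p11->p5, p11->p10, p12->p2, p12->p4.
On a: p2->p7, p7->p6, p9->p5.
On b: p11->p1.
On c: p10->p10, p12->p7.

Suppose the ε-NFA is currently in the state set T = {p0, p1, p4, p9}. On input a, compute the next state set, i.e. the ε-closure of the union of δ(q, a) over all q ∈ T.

{p1, p4, p5, p7, p9, p10}

p9 on a → {p5}.
No a-transition from p0, p1, p4.
Union after reading a: {p5}.
Now take the ε-closure:
From p5 via ε: add p7, p10.
From p7 via ε: add p1.
From p1 via ε: add p9.
From p9 via ε: add p4.
No new states can be added; the closed set is {p1, p4, p5, p7, p9, p10}.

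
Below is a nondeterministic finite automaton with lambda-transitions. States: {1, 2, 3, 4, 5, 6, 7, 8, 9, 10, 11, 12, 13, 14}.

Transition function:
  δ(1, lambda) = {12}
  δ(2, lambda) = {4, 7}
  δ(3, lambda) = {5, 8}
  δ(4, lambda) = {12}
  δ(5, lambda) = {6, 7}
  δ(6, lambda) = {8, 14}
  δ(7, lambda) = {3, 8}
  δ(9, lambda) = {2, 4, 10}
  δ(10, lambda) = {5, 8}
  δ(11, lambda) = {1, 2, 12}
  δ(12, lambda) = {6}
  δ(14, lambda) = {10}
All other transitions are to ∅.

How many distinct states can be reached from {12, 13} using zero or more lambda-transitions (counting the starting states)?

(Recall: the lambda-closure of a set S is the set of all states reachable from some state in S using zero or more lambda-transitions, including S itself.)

Start with {12, 13}.
From 12 via lambda: add 6.
From 6 via lambda: add 8, 14.
From 14 via lambda: add 10.
From 10 via lambda: add 5.
From 5 via lambda: add 7.
From 7 via lambda: add 3.
lambda-closure = {3, 5, 6, 7, 8, 10, 12, 13, 14}, which has 9 states.

9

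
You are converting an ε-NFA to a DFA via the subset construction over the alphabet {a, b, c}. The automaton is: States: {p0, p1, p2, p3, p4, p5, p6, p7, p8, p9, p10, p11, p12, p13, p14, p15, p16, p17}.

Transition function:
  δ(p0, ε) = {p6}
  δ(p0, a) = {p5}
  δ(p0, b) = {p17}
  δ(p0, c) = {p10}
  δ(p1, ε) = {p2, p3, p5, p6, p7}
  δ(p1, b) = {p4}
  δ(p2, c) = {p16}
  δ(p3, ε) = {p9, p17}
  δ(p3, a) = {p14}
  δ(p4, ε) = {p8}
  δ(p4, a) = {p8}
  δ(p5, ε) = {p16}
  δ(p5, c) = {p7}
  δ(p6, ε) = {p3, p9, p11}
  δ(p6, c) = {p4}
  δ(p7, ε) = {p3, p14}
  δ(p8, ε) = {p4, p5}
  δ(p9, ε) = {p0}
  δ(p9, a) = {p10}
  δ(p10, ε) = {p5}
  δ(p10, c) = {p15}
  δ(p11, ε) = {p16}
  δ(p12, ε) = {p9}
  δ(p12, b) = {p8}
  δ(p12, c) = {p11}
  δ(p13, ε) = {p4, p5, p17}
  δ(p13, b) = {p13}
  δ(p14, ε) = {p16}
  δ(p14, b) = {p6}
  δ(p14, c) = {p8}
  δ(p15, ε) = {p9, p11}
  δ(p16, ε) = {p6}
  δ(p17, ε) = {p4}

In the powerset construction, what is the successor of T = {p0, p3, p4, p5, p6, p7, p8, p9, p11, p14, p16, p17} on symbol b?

{p0, p3, p4, p5, p6, p8, p9, p11, p16, p17}

p0 on b → {p17}.
p14 on b → {p6}.
No b-transition from p3, p4, p5, p6, p7, p8, p9, p11, p16, p17.
Union after reading b: {p6, p17}.
Now take the ε-closure:
From p6 via ε: add p3, p9, p11.
From p17 via ε: add p4.
From p4 via ε: add p8.
From p9 via ε: add p0.
From p11 via ε: add p16.
From p8 via ε: add p5.
No new states can be added; the closed set is {p0, p3, p4, p5, p6, p8, p9, p11, p16, p17}.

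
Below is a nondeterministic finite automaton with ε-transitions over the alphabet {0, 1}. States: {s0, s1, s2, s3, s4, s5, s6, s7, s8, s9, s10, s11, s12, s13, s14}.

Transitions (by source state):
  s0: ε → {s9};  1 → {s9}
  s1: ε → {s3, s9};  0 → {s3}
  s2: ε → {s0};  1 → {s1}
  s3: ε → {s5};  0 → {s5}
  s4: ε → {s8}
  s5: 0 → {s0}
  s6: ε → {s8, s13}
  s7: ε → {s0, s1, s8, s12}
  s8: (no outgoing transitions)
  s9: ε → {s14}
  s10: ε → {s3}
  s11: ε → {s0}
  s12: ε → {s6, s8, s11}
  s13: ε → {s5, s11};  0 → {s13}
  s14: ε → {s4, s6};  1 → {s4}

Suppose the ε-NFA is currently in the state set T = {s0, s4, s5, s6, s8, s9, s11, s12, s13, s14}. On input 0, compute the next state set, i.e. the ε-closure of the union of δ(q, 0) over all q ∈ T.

{s0, s4, s5, s6, s8, s9, s11, s13, s14}

s5 on 0 → {s0}.
s13 on 0 → {s13}.
No 0-transition from s0, s4, s6, s8, s9, s11, s12, s14.
Union after reading 0: {s0, s13}.
Now take the ε-closure:
From s0 via ε: add s9.
From s13 via ε: add s5, s11.
From s9 via ε: add s14.
From s14 via ε: add s4, s6.
From s4 via ε: add s8.
No new states can be added; the closed set is {s0, s4, s5, s6, s8, s9, s11, s13, s14}.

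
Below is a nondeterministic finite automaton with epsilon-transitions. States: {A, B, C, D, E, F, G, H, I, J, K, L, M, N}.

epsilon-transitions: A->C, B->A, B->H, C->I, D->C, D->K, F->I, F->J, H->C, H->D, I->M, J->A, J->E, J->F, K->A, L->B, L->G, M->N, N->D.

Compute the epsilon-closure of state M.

{A, C, D, I, K, M, N}

Start with {M}.
From M via epsilon: add N.
From N via epsilon: add D.
From D via epsilon: add C, K.
From C via epsilon: add I.
From K via epsilon: add A.
No new states can be added; the closed set is {A, C, D, I, K, M, N}.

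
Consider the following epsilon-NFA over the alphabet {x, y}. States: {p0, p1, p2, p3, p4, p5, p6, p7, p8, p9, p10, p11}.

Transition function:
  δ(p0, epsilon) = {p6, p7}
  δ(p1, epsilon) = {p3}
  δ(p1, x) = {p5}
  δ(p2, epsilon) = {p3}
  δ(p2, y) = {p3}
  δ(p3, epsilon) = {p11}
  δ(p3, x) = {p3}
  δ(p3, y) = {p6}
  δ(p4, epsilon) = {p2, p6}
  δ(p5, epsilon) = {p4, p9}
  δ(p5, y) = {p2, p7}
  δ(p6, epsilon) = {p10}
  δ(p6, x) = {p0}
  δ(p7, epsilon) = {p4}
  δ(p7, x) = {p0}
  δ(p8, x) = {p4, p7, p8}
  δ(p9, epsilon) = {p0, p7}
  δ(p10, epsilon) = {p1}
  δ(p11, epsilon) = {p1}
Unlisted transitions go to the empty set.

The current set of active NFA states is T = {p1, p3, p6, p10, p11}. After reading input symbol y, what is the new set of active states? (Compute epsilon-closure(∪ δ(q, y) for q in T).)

p3 on y → {p6}.
No y-transition from p1, p6, p10, p11.
Union after reading y: {p6}.
Now take the epsilon-closure:
From p6 via epsilon: add p10.
From p10 via epsilon: add p1.
From p1 via epsilon: add p3.
From p3 via epsilon: add p11.
No new states can be added; the closed set is {p1, p3, p6, p10, p11}.

{p1, p3, p6, p10, p11}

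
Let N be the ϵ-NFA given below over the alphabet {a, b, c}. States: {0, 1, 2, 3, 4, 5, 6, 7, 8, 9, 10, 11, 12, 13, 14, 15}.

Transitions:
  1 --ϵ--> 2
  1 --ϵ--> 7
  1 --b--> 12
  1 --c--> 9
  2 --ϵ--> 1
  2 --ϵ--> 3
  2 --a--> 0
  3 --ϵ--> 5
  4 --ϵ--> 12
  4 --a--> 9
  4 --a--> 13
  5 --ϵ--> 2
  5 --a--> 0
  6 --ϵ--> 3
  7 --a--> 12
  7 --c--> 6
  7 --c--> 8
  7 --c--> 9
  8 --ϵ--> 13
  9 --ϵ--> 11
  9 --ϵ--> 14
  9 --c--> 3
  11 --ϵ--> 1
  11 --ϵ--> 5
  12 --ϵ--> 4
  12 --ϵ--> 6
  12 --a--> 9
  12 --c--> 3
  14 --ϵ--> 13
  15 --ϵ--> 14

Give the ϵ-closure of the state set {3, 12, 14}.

Start with {3, 12, 14}.
From 3 via ϵ: add 5.
From 12 via ϵ: add 4, 6.
From 14 via ϵ: add 13.
From 5 via ϵ: add 2.
From 2 via ϵ: add 1.
From 1 via ϵ: add 7.
No new states can be added; the closed set is {1, 2, 3, 4, 5, 6, 7, 12, 13, 14}.

{1, 2, 3, 4, 5, 6, 7, 12, 13, 14}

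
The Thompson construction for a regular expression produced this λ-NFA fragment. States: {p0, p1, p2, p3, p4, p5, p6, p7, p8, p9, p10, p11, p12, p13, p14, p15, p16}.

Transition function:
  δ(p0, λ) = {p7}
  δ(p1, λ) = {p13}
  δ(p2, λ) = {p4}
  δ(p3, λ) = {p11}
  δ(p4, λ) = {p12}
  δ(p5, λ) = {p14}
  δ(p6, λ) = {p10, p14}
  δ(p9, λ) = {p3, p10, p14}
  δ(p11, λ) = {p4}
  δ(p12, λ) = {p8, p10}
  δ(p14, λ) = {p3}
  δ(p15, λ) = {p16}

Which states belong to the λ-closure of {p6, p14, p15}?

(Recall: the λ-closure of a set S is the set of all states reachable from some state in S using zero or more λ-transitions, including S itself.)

Start with {p6, p14, p15}.
From p6 via λ: add p10.
From p14 via λ: add p3.
From p15 via λ: add p16.
From p3 via λ: add p11.
From p11 via λ: add p4.
From p4 via λ: add p12.
From p12 via λ: add p8.
No new states can be added; the closed set is {p3, p4, p6, p8, p10, p11, p12, p14, p15, p16}.

{p3, p4, p6, p8, p10, p11, p12, p14, p15, p16}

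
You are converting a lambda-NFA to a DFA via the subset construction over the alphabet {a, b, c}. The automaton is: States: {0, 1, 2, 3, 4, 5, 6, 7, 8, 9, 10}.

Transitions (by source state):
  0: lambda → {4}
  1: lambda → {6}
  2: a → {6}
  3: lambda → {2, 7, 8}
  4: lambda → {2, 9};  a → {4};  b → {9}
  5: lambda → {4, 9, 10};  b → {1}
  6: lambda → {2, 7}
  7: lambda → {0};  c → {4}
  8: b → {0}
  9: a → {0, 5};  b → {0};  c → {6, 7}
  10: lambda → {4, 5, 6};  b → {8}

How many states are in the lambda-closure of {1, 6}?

7

Start with {1, 6}.
From 6 via lambda: add 2, 7.
From 7 via lambda: add 0.
From 0 via lambda: add 4.
From 4 via lambda: add 9.
lambda-closure = {0, 1, 2, 4, 6, 7, 9}, which has 7 states.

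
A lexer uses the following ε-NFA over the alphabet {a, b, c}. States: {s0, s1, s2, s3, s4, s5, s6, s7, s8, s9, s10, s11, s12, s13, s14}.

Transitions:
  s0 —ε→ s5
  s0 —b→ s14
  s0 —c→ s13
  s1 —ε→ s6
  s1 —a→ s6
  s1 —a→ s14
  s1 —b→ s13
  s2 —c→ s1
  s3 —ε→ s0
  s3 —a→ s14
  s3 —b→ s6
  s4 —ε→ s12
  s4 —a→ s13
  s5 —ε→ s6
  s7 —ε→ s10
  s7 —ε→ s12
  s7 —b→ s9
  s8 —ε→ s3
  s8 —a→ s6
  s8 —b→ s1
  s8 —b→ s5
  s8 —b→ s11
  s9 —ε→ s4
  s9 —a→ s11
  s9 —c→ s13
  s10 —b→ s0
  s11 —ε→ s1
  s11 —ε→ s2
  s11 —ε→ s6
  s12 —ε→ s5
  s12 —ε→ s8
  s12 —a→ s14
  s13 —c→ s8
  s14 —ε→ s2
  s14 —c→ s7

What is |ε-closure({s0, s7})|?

8

Start with {s0, s7}.
From s0 via ε: add s5.
From s7 via ε: add s10, s12.
From s5 via ε: add s6.
From s12 via ε: add s8.
From s8 via ε: add s3.
ε-closure = {s0, s3, s5, s6, s7, s8, s10, s12}, which has 8 states.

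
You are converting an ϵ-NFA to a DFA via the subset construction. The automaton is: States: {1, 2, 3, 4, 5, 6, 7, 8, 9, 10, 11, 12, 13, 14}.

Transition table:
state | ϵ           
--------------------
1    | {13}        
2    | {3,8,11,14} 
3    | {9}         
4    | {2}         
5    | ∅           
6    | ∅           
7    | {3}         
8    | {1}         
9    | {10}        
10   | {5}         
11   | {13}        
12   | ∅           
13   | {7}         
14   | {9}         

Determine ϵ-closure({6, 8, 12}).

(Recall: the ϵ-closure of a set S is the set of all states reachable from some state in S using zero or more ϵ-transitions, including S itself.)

{1, 3, 5, 6, 7, 8, 9, 10, 12, 13}

Start with {6, 8, 12}.
From 8 via ϵ: add 1.
From 1 via ϵ: add 13.
From 13 via ϵ: add 7.
From 7 via ϵ: add 3.
From 3 via ϵ: add 9.
From 9 via ϵ: add 10.
From 10 via ϵ: add 5.
No new states can be added; the closed set is {1, 3, 5, 6, 7, 8, 9, 10, 12, 13}.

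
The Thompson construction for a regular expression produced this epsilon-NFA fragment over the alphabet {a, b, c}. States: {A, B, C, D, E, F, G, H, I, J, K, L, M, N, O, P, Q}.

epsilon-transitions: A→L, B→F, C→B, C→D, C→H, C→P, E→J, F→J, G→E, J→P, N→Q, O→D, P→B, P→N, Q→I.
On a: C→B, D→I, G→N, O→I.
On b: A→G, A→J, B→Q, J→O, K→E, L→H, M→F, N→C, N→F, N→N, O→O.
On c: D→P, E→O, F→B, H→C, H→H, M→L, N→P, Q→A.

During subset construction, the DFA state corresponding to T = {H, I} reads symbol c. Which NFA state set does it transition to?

H on c → {C, H}.
No c-transition from I.
Union after reading c: {C, H}.
Now take the epsilon-closure:
From C via epsilon: add B, D, P.
From B via epsilon: add F.
From P via epsilon: add N.
From F via epsilon: add J.
From N via epsilon: add Q.
From Q via epsilon: add I.
No new states can be added; the closed set is {B, C, D, F, H, I, J, N, P, Q}.

{B, C, D, F, H, I, J, N, P, Q}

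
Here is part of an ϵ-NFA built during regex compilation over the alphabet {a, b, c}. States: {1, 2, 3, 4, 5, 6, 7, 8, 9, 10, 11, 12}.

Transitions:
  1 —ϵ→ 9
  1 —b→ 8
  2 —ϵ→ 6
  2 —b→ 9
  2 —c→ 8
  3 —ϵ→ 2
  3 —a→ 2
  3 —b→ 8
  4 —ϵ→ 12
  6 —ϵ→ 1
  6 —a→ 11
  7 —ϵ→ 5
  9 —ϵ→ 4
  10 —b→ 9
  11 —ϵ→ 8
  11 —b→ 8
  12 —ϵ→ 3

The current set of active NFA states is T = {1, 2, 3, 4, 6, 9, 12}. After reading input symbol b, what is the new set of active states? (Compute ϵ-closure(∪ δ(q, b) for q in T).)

1 on b → {8}.
2 on b → {9}.
3 on b → {8}.
No b-transition from 4, 6, 9, 12.
Union after reading b: {8, 9}.
Now take the ϵ-closure:
From 9 via ϵ: add 4.
From 4 via ϵ: add 12.
From 12 via ϵ: add 3.
From 3 via ϵ: add 2.
From 2 via ϵ: add 6.
From 6 via ϵ: add 1.
No new states can be added; the closed set is {1, 2, 3, 4, 6, 8, 9, 12}.

{1, 2, 3, 4, 6, 8, 9, 12}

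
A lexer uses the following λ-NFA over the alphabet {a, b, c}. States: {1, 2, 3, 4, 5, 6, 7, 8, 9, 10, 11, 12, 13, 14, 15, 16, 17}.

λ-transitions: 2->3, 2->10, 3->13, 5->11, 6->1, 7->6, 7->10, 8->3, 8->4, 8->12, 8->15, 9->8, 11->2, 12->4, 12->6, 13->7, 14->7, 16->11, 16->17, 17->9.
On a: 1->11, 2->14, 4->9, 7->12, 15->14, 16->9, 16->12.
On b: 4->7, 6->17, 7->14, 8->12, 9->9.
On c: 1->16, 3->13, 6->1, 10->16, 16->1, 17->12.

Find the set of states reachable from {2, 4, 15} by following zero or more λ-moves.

Start with {2, 4, 15}.
From 2 via λ: add 3, 10.
From 3 via λ: add 13.
From 13 via λ: add 7.
From 7 via λ: add 6.
From 6 via λ: add 1.
No new states can be added; the closed set is {1, 2, 3, 4, 6, 7, 10, 13, 15}.

{1, 2, 3, 4, 6, 7, 10, 13, 15}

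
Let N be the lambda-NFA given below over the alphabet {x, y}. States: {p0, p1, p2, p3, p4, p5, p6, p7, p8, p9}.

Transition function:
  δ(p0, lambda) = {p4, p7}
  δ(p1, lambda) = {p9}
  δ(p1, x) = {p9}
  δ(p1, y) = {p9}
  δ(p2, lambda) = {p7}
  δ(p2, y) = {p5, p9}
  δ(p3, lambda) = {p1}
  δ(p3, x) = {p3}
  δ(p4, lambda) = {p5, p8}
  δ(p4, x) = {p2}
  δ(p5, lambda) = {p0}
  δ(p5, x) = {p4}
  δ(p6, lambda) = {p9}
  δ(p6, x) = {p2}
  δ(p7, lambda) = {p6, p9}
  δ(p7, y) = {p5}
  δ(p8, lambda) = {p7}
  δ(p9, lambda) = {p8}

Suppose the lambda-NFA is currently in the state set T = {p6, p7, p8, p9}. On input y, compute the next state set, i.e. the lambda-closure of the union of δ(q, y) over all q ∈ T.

p7 on y → {p5}.
No y-transition from p6, p8, p9.
Union after reading y: {p5}.
Now take the lambda-closure:
From p5 via lambda: add p0.
From p0 via lambda: add p4, p7.
From p4 via lambda: add p8.
From p7 via lambda: add p6, p9.
No new states can be added; the closed set is {p0, p4, p5, p6, p7, p8, p9}.

{p0, p4, p5, p6, p7, p8, p9}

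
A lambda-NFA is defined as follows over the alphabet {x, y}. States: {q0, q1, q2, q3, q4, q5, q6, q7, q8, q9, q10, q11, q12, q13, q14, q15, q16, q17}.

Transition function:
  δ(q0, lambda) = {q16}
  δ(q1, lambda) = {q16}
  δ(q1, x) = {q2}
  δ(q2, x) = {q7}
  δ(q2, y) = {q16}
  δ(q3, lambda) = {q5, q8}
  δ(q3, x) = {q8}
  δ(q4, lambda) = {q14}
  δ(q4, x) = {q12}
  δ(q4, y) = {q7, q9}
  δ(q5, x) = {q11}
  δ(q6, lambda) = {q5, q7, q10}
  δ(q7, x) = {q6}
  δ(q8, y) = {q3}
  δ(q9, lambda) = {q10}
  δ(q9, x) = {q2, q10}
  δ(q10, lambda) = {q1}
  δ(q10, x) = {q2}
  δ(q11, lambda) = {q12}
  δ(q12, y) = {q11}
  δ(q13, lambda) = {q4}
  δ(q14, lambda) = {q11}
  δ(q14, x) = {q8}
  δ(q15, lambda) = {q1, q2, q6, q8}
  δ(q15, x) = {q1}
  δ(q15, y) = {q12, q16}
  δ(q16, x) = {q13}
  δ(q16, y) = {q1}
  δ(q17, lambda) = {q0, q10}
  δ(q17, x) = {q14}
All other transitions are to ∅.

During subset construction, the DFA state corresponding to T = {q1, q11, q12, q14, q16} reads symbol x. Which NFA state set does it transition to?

{q2, q4, q8, q11, q12, q13, q14}

q1 on x → {q2}.
q14 on x → {q8}.
q16 on x → {q13}.
No x-transition from q11, q12.
Union after reading x: {q2, q8, q13}.
Now take the lambda-closure:
From q13 via lambda: add q4.
From q4 via lambda: add q14.
From q14 via lambda: add q11.
From q11 via lambda: add q12.
No new states can be added; the closed set is {q2, q4, q8, q11, q12, q13, q14}.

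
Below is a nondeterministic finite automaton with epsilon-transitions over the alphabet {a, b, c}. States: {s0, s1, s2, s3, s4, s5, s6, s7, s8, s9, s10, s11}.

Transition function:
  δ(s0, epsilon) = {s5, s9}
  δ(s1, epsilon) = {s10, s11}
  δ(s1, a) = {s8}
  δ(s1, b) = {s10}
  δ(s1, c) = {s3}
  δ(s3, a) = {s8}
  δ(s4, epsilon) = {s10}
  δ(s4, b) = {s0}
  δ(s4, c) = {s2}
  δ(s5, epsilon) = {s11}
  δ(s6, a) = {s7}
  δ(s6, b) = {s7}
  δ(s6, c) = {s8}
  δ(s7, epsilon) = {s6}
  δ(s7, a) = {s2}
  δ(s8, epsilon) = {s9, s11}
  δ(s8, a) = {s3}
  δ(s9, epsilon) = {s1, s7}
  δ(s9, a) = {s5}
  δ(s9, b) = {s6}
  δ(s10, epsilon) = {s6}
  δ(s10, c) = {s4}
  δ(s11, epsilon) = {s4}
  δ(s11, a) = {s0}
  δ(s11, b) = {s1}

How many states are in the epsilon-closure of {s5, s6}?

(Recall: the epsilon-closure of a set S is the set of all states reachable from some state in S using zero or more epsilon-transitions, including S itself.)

5

Start with {s5, s6}.
From s5 via epsilon: add s11.
From s11 via epsilon: add s4.
From s4 via epsilon: add s10.
epsilon-closure = {s4, s5, s6, s10, s11}, which has 5 states.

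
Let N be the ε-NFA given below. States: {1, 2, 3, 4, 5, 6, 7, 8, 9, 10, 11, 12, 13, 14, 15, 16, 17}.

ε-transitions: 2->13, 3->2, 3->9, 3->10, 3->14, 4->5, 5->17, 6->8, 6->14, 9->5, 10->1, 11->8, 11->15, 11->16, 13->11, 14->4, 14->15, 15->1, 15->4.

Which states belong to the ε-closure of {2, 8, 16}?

Start with {2, 8, 16}.
From 2 via ε: add 13.
From 13 via ε: add 11.
From 11 via ε: add 15.
From 15 via ε: add 1, 4.
From 4 via ε: add 5.
From 5 via ε: add 17.
No new states can be added; the closed set is {1, 2, 4, 5, 8, 11, 13, 15, 16, 17}.

{1, 2, 4, 5, 8, 11, 13, 15, 16, 17}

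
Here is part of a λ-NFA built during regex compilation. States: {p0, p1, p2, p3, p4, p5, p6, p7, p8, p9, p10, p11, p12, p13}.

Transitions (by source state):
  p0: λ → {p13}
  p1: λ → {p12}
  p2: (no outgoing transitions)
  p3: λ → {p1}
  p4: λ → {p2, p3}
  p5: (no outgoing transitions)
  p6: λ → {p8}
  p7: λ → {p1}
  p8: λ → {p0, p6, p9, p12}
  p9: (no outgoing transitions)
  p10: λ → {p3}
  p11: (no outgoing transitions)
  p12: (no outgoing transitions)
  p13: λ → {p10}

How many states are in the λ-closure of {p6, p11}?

10

Start with {p6, p11}.
From p6 via λ: add p8.
From p8 via λ: add p0, p9, p12.
From p0 via λ: add p13.
From p13 via λ: add p10.
From p10 via λ: add p3.
From p3 via λ: add p1.
λ-closure = {p0, p1, p3, p6, p8, p9, p10, p11, p12, p13}, which has 10 states.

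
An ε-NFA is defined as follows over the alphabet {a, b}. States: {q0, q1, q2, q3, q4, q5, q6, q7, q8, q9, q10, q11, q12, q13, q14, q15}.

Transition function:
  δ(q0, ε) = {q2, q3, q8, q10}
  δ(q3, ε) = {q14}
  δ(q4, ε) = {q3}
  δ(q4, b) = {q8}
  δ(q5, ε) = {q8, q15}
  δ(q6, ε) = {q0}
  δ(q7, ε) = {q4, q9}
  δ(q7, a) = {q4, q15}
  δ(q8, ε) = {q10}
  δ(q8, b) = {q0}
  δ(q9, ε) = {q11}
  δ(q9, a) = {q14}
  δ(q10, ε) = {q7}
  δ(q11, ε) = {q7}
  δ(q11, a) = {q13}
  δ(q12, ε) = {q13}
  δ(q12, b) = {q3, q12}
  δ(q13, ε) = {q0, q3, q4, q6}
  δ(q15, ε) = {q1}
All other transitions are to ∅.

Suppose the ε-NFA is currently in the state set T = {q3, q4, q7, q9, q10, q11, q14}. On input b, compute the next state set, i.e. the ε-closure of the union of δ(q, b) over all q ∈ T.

{q3, q4, q7, q8, q9, q10, q11, q14}

q4 on b → {q8}.
No b-transition from q3, q7, q9, q10, q11, q14.
Union after reading b: {q8}.
Now take the ε-closure:
From q8 via ε: add q10.
From q10 via ε: add q7.
From q7 via ε: add q4, q9.
From q4 via ε: add q3.
From q9 via ε: add q11.
From q3 via ε: add q14.
No new states can be added; the closed set is {q3, q4, q7, q8, q9, q10, q11, q14}.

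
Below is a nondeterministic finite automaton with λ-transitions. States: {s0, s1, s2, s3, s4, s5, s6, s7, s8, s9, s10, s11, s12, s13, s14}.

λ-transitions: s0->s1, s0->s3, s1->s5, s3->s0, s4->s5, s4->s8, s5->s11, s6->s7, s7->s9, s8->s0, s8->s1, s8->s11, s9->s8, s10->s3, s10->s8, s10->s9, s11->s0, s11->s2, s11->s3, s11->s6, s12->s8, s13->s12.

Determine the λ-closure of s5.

Start with {s5}.
From s5 via λ: add s11.
From s11 via λ: add s0, s2, s3, s6.
From s0 via λ: add s1.
From s6 via λ: add s7.
From s7 via λ: add s9.
From s9 via λ: add s8.
No new states can be added; the closed set is {s0, s1, s2, s3, s5, s6, s7, s8, s9, s11}.

{s0, s1, s2, s3, s5, s6, s7, s8, s9, s11}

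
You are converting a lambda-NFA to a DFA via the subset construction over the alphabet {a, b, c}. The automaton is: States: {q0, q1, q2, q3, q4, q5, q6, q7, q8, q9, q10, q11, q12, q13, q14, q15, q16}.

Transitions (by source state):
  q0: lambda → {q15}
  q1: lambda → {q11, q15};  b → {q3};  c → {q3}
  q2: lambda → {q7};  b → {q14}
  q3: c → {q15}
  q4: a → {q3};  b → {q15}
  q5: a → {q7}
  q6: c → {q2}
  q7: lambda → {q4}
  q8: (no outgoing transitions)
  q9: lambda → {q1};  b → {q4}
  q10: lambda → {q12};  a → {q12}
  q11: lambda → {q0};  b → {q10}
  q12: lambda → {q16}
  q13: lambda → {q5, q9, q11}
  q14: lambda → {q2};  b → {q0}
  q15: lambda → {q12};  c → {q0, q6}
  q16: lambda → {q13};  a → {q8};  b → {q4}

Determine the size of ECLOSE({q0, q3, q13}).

10

Start with {q0, q3, q13}.
From q0 via lambda: add q15.
From q13 via lambda: add q5, q9, q11.
From q9 via lambda: add q1.
From q15 via lambda: add q12.
From q12 via lambda: add q16.
lambda-closure = {q0, q1, q3, q5, q9, q11, q12, q13, q15, q16}, which has 10 states.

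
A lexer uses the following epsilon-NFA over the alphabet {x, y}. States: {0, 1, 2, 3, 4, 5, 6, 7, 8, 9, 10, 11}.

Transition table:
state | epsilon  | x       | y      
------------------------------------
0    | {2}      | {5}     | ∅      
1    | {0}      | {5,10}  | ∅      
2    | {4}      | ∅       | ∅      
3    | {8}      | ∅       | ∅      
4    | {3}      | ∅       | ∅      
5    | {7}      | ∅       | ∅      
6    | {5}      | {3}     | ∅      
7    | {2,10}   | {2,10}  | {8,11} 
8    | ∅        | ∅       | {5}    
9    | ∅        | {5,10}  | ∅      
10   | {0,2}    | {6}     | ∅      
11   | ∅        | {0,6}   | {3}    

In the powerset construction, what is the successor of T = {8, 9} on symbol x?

{0, 2, 3, 4, 5, 7, 8, 10}

9 on x → {5, 10}.
No x-transition from 8.
Union after reading x: {5, 10}.
Now take the epsilon-closure:
From 5 via epsilon: add 7.
From 10 via epsilon: add 0, 2.
From 2 via epsilon: add 4.
From 4 via epsilon: add 3.
From 3 via epsilon: add 8.
No new states can be added; the closed set is {0, 2, 3, 4, 5, 7, 8, 10}.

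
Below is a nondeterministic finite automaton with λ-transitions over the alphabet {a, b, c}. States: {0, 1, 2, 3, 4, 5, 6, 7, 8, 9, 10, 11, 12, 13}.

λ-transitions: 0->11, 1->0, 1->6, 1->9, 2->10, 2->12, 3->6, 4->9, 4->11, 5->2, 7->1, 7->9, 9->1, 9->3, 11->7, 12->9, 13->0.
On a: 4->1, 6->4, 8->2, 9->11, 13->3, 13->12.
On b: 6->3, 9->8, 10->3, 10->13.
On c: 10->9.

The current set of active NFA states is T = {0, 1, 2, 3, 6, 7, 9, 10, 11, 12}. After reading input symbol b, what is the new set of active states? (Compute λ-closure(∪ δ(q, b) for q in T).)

{0, 1, 3, 6, 7, 8, 9, 11, 13}

6 on b → {3}.
9 on b → {8}.
10 on b → {3, 13}.
No b-transition from 0, 1, 2, 3, 7, 11, 12.
Union after reading b: {3, 8, 13}.
Now take the λ-closure:
From 3 via λ: add 6.
From 13 via λ: add 0.
From 0 via λ: add 11.
From 11 via λ: add 7.
From 7 via λ: add 1, 9.
No new states can be added; the closed set is {0, 1, 3, 6, 7, 8, 9, 11, 13}.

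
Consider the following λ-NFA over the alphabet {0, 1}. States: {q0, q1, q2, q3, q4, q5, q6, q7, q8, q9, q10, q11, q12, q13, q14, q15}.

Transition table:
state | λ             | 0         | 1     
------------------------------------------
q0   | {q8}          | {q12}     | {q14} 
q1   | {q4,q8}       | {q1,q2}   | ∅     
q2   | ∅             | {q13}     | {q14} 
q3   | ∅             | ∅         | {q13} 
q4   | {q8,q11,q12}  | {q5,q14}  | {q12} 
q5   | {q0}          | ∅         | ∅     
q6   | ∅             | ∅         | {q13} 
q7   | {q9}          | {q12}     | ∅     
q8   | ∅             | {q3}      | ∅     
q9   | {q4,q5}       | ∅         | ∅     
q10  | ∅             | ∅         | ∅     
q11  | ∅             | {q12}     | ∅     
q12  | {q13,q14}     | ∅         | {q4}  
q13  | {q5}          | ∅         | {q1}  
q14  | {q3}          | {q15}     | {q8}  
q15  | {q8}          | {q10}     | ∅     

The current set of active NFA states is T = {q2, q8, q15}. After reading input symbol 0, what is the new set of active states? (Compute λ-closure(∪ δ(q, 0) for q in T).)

q2 on 0 → {q13}.
q8 on 0 → {q3}.
q15 on 0 → {q10}.
Union after reading 0: {q3, q10, q13}.
Now take the λ-closure:
From q13 via λ: add q5.
From q5 via λ: add q0.
From q0 via λ: add q8.
No new states can be added; the closed set is {q0, q3, q5, q8, q10, q13}.

{q0, q3, q5, q8, q10, q13}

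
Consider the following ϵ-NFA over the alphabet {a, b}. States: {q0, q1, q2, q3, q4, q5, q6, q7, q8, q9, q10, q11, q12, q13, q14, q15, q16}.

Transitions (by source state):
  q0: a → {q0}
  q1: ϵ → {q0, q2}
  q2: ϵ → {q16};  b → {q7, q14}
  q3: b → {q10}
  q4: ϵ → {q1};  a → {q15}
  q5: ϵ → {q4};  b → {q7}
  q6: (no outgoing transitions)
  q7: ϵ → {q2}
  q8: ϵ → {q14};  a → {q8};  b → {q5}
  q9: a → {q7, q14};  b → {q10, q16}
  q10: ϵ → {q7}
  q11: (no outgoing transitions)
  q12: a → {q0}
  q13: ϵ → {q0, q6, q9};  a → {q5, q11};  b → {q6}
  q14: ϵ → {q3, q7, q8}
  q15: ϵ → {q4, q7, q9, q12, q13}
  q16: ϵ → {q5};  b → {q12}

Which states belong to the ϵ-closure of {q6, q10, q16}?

Start with {q6, q10, q16}.
From q10 via ϵ: add q7.
From q16 via ϵ: add q5.
From q5 via ϵ: add q4.
From q7 via ϵ: add q2.
From q4 via ϵ: add q1.
From q1 via ϵ: add q0.
No new states can be added; the closed set is {q0, q1, q2, q4, q5, q6, q7, q10, q16}.

{q0, q1, q2, q4, q5, q6, q7, q10, q16}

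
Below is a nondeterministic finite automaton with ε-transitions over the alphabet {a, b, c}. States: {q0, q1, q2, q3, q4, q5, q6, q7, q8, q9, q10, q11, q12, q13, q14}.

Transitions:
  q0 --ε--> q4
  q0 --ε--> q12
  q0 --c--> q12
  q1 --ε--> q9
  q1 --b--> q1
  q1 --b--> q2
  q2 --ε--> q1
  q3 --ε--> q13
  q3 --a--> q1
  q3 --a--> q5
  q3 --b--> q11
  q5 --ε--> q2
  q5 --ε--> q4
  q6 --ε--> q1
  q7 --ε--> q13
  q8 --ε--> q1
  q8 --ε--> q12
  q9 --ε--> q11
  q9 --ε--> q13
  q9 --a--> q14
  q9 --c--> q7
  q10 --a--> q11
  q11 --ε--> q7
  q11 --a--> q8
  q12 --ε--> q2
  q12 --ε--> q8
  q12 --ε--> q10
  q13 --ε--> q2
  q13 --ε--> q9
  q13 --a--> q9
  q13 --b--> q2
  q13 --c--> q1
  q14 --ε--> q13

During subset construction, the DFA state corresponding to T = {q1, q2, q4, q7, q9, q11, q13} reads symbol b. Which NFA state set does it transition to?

q1 on b → {q1, q2}.
q13 on b → {q2}.
No b-transition from q2, q4, q7, q9, q11.
Union after reading b: {q1, q2}.
Now take the ε-closure:
From q1 via ε: add q9.
From q9 via ε: add q11, q13.
From q11 via ε: add q7.
No new states can be added; the closed set is {q1, q2, q7, q9, q11, q13}.

{q1, q2, q7, q9, q11, q13}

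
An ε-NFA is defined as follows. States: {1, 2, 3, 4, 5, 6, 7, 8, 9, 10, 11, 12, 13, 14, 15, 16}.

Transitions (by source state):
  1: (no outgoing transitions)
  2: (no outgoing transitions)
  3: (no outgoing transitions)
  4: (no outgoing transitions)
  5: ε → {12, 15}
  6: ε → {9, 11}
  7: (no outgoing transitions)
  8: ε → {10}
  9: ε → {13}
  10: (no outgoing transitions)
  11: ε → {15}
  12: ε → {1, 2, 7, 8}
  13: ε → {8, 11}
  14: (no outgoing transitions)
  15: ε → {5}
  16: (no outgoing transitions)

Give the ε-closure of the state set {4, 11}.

{1, 2, 4, 5, 7, 8, 10, 11, 12, 15}

Start with {4, 11}.
From 11 via ε: add 15.
From 15 via ε: add 5.
From 5 via ε: add 12.
From 12 via ε: add 1, 2, 7, 8.
From 8 via ε: add 10.
No new states can be added; the closed set is {1, 2, 4, 5, 7, 8, 10, 11, 12, 15}.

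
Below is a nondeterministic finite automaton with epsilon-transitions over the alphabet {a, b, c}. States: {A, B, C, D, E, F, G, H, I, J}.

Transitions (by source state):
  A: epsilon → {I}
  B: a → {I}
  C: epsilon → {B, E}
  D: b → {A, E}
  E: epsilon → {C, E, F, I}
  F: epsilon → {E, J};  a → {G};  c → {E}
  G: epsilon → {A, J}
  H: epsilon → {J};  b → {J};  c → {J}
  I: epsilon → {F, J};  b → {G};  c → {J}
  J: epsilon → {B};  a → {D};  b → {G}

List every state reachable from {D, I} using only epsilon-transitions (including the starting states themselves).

Start with {D, I}.
From I via epsilon: add F, J.
From F via epsilon: add E.
From J via epsilon: add B.
From E via epsilon: add C.
No new states can be added; the closed set is {B, C, D, E, F, I, J}.

{B, C, D, E, F, I, J}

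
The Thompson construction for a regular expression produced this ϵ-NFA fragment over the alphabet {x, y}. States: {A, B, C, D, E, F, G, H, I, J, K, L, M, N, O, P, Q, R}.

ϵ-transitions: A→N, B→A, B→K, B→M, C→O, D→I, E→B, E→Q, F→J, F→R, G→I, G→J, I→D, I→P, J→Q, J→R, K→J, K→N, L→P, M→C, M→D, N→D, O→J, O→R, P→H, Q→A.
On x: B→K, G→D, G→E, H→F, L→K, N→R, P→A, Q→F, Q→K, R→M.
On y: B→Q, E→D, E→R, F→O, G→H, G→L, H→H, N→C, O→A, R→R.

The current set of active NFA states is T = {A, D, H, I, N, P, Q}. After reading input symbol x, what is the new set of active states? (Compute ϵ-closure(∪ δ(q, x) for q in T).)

{A, D, F, H, I, J, K, N, P, Q, R}

H on x → {F}.
N on x → {R}.
P on x → {A}.
Q on x → {F, K}.
No x-transition from A, D, I.
Union after reading x: {A, F, K, R}.
Now take the ϵ-closure:
From A via ϵ: add N.
From F via ϵ: add J.
From J via ϵ: add Q.
From N via ϵ: add D.
From D via ϵ: add I.
From I via ϵ: add P.
From P via ϵ: add H.
No new states can be added; the closed set is {A, D, F, H, I, J, K, N, P, Q, R}.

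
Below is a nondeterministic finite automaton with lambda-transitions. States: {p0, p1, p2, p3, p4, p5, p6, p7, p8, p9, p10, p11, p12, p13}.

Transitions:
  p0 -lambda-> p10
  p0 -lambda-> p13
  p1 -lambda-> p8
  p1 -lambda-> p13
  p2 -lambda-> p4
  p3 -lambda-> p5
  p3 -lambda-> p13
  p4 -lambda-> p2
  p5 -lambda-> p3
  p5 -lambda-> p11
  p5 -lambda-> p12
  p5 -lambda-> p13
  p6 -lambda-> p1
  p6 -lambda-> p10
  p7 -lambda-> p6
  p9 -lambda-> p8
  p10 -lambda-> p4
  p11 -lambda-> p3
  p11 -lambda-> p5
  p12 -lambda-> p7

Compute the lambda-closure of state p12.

{p1, p2, p4, p6, p7, p8, p10, p12, p13}

Start with {p12}.
From p12 via lambda: add p7.
From p7 via lambda: add p6.
From p6 via lambda: add p1, p10.
From p1 via lambda: add p8, p13.
From p10 via lambda: add p4.
From p4 via lambda: add p2.
No new states can be added; the closed set is {p1, p2, p4, p6, p7, p8, p10, p12, p13}.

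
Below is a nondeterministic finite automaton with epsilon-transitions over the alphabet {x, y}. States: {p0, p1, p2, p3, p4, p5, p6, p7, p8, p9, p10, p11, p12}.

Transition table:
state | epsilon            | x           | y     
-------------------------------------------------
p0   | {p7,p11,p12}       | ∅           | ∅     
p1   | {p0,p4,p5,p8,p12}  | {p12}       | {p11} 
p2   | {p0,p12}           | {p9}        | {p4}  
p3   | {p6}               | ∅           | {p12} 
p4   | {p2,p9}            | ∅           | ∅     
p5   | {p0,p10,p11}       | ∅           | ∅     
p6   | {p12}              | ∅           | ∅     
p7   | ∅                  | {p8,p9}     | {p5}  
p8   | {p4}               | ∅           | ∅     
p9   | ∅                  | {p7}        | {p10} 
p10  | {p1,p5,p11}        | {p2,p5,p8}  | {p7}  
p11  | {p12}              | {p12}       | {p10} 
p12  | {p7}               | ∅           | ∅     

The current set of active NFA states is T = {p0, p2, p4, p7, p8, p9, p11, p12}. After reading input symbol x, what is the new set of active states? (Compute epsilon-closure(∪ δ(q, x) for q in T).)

p2 on x → {p9}.
p7 on x → {p8, p9}.
p9 on x → {p7}.
p11 on x → {p12}.
No x-transition from p0, p4, p8, p12.
Union after reading x: {p7, p8, p9, p12}.
Now take the epsilon-closure:
From p8 via epsilon: add p4.
From p4 via epsilon: add p2.
From p2 via epsilon: add p0.
From p0 via epsilon: add p11.
No new states can be added; the closed set is {p0, p2, p4, p7, p8, p9, p11, p12}.

{p0, p2, p4, p7, p8, p9, p11, p12}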